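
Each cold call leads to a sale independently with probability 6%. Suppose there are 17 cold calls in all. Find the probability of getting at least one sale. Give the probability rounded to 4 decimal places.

0.6507

P(at least one) = 1 − P(none) = 1 − (1 − 0.06)^17
= 1 − 0.349280 = 0.650720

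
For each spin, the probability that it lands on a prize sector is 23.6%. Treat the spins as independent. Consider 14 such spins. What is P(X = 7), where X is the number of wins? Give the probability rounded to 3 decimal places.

0.021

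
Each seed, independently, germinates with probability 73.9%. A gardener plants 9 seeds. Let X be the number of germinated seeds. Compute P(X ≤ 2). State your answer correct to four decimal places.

X ~ Binomial(9, 0.739); P(X ≤ 2) = Σ C(9,k) p^k (1−p)^(9−k) over k:
  k=0: C(9,0)·0.739^0·0.261^9 = 0.000006
  k=1: C(9,1)·0.739^1·0.261^8 = 0.000143
  k=2: C(9,2)·0.739^2·0.261^7 = 0.001622
Total = 0.001771

0.0018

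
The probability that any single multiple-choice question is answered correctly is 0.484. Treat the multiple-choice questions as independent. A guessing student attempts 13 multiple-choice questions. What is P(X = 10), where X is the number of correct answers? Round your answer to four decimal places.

0.0277

X ~ Binomial(n=13, p=0.484).
P(X=10) = C(13,10) · p^10 · (1−p)^3
= 286 · 0.00070543 · 0.13739 = 0.027718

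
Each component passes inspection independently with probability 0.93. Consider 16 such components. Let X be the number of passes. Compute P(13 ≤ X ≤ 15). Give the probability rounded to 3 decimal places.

0.665

X ~ Binomial(16, 0.93); P(13 ≤ X ≤ 15) = Σ C(16,k) p^k (1−p)^(16−k) over k:
  k=13: C(16,13)·0.93^13·0.07^3 = 0.07478
  k=14: C(16,14)·0.93^14·0.07^2 = 0.21288
  k=15: C(16,15)·0.93^15·0.07^1 = 0.37710
Total = 0.66476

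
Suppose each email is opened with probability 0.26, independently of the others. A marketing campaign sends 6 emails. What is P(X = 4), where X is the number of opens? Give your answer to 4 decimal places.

0.0375

X ~ Binomial(n=6, p=0.26).
P(X=4) = C(6,4) · p^4 · (1−p)^2
= 15 · 0.0045698 · 0.5476 = 0.037536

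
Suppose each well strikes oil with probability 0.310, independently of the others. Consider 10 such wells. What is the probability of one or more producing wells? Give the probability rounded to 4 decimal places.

0.9755

P(at least one) = 1 − P(none) = 1 − (1 − 0.31)^10
= 1 − 0.024462 = 0.975538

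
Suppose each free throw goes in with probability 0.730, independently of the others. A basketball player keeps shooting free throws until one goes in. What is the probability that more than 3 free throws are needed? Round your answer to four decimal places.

0.0197

Y = number of free throws to the first success; geometric, p = 0.73.
P(Y > 3) = P(first 3 all fail) = (1−p)^3 = 0.019683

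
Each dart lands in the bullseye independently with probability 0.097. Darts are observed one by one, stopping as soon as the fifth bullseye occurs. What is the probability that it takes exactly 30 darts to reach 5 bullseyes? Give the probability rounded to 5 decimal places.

0.01591

Y = trial on which the fifth success occurs; negative binomial, r=5, p=0.097.
P(Y=30) = C(29,4) · p^5 · (1−p)^25
= 23751 · 8.5873e-06 · 0.078018 = 0.0159124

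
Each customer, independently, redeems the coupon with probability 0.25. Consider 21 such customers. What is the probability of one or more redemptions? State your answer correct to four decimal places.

0.9976

P(at least one) = 1 − P(none) = 1 − (1 − 0.25)^21
= 1 − 0.002378 = 0.997622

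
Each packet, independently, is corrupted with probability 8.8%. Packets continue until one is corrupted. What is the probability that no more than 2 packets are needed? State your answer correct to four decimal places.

0.1683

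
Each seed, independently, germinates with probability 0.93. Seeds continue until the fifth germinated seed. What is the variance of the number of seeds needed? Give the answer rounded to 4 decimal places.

Y = total seeds until the fifth success; negative binomial with r=5, p=0.93.
Var(Y) = r(1−p)/p² = 5·0.07 / 0.93² = 0.404671

0.4047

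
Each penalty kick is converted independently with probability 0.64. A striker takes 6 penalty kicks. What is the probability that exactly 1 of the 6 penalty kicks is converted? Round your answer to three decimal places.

0.023

X ~ Binomial(n=6, p=0.64).
P(X=1) = C(6,1) · p^1 · (1−p)^5
= 6 · 0.64 · 0.0060466 = 0.02322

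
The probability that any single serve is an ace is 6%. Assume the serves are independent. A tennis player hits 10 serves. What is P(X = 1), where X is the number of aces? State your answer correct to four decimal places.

0.3438

X ~ Binomial(n=10, p=0.06).
P(X=1) = C(10,1) · p^1 · (1−p)^9
= 10 · 0.06 · 0.57299 = 0.343797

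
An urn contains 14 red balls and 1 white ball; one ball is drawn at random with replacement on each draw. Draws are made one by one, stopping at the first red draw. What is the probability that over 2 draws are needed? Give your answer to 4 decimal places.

Y = number of draws to the first success; geometric, p = 0.933333.
P(Y > 2) = P(first 2 all fail) = (1−p)^2 = 0.004444

0.0044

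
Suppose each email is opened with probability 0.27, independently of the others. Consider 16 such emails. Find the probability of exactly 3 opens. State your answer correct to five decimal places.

X ~ Binomial(n=16, p=0.27).
P(X=3) = C(16,3) · p^3 · (1−p)^13
= 560 · 0.019683 · 0.016718 = 0.1842793

0.18428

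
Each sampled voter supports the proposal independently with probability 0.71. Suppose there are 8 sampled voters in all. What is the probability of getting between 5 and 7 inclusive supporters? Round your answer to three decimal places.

0.759

X ~ Binomial(8, 0.71); P(5 ≤ X ≤ 7) = Σ C(8,k) p^k (1−p)^(8−k) over k:
  k=5: C(8,5)·0.71^5·0.29^3 = 0.24642
  k=6: C(8,6)·0.71^6·0.29^2 = 0.30165
  k=7: C(8,7)·0.71^7·0.29^1 = 0.21101
Total = 0.75908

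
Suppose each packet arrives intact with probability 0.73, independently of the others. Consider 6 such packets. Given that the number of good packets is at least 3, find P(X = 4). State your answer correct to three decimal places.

X ~ Binomial(6, 0.73). Want P(X=4 | X≥3) = P(X=4) / P(X≥3).
P(X=4) = C(6,4)·0.73^4·0.27^2 = 0.31053
P(X≥3) = 1 − 0.00039 − 0.00628 − 0.04248 = 0.95085
Ratio = 0.31053 / 0.95085 = 0.32659

0.327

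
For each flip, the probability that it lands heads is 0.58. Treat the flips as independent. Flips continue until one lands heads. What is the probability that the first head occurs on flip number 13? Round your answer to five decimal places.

Geometric (trials to first success), p = 0.58.
P(Y = 13) = (1−p)^12 · p = 3.0129e-05 · 0.58 = 0.0000175

0.00002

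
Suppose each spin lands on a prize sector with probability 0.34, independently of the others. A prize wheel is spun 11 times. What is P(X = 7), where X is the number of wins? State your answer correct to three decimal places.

0.033

X ~ Binomial(n=11, p=0.34).
P(X=7) = C(11,7) · p^7 · (1−p)^4
= 330 · 0.00052523 · 0.18975 = 0.03289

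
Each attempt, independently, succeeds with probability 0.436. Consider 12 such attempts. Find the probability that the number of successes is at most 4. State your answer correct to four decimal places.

X ~ Binomial(12, 0.436); P(X ≤ 4) = Σ C(12,k) p^k (1−p)^(12−k) over k:
  k=0: C(12,0)·0.436^0·0.564^12 = 0.001036
  k=1: C(12,1)·0.436^1·0.564^11 = 0.009610
  k=2: C(12,2)·0.436^2·0.564^10 = 0.040861
  k=3: C(12,3)·0.436^3·0.564^9 = 0.105292
  k=4: C(12,4)·0.436^4·0.564^8 = 0.183140
Total = 0.339939

0.3399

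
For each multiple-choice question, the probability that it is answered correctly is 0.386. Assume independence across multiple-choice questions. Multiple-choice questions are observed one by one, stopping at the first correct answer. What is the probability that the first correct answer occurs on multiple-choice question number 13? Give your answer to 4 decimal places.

Geometric (trials to first success), p = 0.386.
P(Y = 13) = (1−p)^12 · p = 0.0028709 · 0.386 = 0.001108

0.0011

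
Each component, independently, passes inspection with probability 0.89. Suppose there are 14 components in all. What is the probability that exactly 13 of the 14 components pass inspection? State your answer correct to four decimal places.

X ~ Binomial(n=14, p=0.89).
P(X=13) = C(14,13) · p^13 · (1−p)^1
= 14 · 0.21982 · 0.11 = 0.338525

0.3385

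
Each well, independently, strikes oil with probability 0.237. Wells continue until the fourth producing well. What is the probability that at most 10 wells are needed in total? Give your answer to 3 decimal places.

0.195

Finishing within 10 wells ⇔ at least 4 successes in the first 10. With X ~ Binomial(10, 0.237), P(Y ≤ 10) = 1 − P(X ≤ 3).
  k=0: C(10,0)·0.237^0·0.763^10 = 0.06687
  k=1: C(10,1)·0.237^1·0.763^9 = 0.20772
  k=2: C(10,2)·0.237^2·0.763^8 = 0.29034
  k=3: C(10,3)·0.237^3·0.763^7 = 0.24049
1 − 0.80542 = 0.19458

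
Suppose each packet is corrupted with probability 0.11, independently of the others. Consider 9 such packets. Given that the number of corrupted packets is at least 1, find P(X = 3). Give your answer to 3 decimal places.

0.086

X ~ Binomial(9, 0.11). Want P(X=3 | X≥1) = P(X=3) / P(X≥1).
P(X=3) = C(9,3)·0.11^3·0.89^6 = 0.05556
P(X≥1) = 1 − 0.35036 = 0.64964
Ratio = 0.05556 / 0.64964 = 0.08553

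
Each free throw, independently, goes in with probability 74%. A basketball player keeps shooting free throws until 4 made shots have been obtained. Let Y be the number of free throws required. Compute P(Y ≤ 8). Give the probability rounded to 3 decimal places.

0.968

Finishing within 8 free throws ⇔ at least 4 successes in the first 8. With X ~ Binomial(8, 0.74), P(Y ≤ 8) = 1 − P(X ≤ 3).
  k=0: C(8,0)·0.74^0·0.26^8 = 0.00002
  k=1: C(8,1)·0.74^1·0.26^7 = 0.00048
  k=2: C(8,2)·0.74^2·0.26^6 = 0.00474
  k=3: C(8,3)·0.74^3·0.26^5 = 0.02696
1 − 0.03219 = 0.96781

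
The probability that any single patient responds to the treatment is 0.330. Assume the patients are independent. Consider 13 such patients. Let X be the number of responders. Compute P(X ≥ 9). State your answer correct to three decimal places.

0.008

X ~ Binomial(13, 0.33); P(X ≥ 9) = Σ C(13,k) p^k (1−p)^(13−k) over k:
  k=9: C(13,9)·0.33^9·0.67^4 = 0.00669
  k=10: C(13,10)·0.33^10·0.67^3 = 0.00132
  k=11: C(13,11)·0.33^11·0.67^2 = 0.00018
  k=12: C(13,12)·0.33^12·0.67^1 = 0.00001
  k=13: C(13,13)·0.33^13·0.67^0 = 0.00000
Total = 0.00820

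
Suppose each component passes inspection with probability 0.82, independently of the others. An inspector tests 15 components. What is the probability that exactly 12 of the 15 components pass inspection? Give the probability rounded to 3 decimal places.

X ~ Binomial(n=15, p=0.82).
P(X=12) = C(15,12) · p^12 · (1−p)^3
= 455 · 0.09242 · 0.005832 = 0.24524

0.245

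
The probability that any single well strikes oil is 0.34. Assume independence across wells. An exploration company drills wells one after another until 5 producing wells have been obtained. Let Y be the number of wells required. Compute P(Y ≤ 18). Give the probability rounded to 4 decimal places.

Finishing within 18 wells ⇔ at least 5 successes in the first 18. With X ~ Binomial(18, 0.34), P(Y ≤ 18) = 1 − P(X ≤ 4).
  k=0: C(18,0)·0.34^0·0.66^18 = 0.000565
  k=1: C(18,1)·0.34^1·0.66^17 = 0.005236
  k=2: C(18,2)·0.34^2·0.66^16 = 0.022927
  k=3: C(18,3)·0.34^3·0.66^15 = 0.062992
  k=4: C(18,4)·0.34^4·0.66^14 = 0.121689
1 − 0.213409 = 0.786591

0.7866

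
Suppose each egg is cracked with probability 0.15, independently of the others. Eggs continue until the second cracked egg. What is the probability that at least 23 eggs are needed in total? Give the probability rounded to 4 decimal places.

0.1367

Needing more than 22 eggs ⇔ fewer than 2 successes in the first 22. With X ~ Binomial(22, 0.15), P(Y > 22) = P(X ≤ 1).
  k=0: C(22,0)·0.15^0·0.85^22 = 0.028004
  k=1: C(22,1)·0.15^1·0.85^21 = 0.108720
P(X ≤ 1) = 0.136724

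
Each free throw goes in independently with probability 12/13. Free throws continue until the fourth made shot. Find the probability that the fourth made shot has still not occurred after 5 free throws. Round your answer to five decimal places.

0.05058

Needing more than 5 free throws ⇔ fewer than 4 successes in the first 5. With X ~ Binomial(5, 0.923077), P(Y > 5) = P(X ≤ 3).
  k=0: C(5,0)·0.923077^0·0.076923^5 = 0.0000027
  k=1: C(5,1)·0.923077^1·0.076923^4 = 0.0001616
  k=2: C(5,2)·0.923077^2·0.076923^3 = 0.0038783
  k=3: C(5,3)·0.923077^3·0.076923^2 = 0.0465401
P(X ≤ 3) = 0.0505827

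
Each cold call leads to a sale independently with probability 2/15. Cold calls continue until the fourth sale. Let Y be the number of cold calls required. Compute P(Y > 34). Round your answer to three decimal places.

Needing more than 34 cold calls ⇔ fewer than 4 successes in the first 34. With X ~ Binomial(34, 0.133333), P(Y > 34) = P(X ≤ 3).
  k=0: C(34,0)·0.133333^0·0.866667^34 = 0.00771
  k=1: C(34,1)·0.133333^1·0.866667^33 = 0.04032
  k=2: C(34,2)·0.133333^2·0.866667^32 = 0.10235
  k=3: C(34,3)·0.133333^3·0.866667^31 = 0.16797
P(X ≤ 3) = 0.31835

0.318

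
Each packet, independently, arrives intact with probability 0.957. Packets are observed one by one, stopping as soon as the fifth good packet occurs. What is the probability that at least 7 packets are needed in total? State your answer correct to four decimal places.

0.0247

Needing more than 6 packets ⇔ fewer than 5 successes in the first 6. With X ~ Binomial(6, 0.957), P(Y > 6) = P(X ≤ 4).
  k=0: C(6,0)·0.957^0·0.043^6 = 0.000000
  k=1: C(6,1)·0.957^1·0.043^5 = 0.000001
  k=2: C(6,2)·0.957^2·0.043^4 = 0.000047
  k=3: C(6,3)·0.957^3·0.043^3 = 0.001394
  k=4: C(6,4)·0.957^4·0.043^2 = 0.023264
P(X ≤ 4) = 0.024705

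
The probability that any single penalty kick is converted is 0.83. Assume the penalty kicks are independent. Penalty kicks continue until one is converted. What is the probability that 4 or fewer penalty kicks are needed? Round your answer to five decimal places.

Y = number of penalty kicks to the first success; geometric, p = 0.83.
P(Y ≤ 4) = 1 − (1−p)^4 = 1 − 0.0008352 = 0.9991648

0.99916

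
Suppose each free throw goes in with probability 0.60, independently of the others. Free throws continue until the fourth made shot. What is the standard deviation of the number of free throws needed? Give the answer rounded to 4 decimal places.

Y = total free throws until the fourth success; negative binomial with r=4, p=0.60.
SD(Y) = √[r(1−p)/p²] = √(4.444444) = 2.108185

2.1082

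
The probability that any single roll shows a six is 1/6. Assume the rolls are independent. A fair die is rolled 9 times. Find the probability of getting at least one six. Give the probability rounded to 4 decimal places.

0.8062

P(at least one) = 1 − P(none) = 1 − (1 − 0.166667)^9
= 1 − 0.193807 = 0.806193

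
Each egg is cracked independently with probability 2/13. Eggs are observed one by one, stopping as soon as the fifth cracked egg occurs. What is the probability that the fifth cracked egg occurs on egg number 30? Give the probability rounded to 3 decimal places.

0.031

Y = trial on which the fifth success occurs; negative binomial, r=5, p=0.153846.
P(Y=30) = C(29,4) · p^5 · (1−p)^25
= 23751 · 8.6185e-05 · 0.015354 = 0.03143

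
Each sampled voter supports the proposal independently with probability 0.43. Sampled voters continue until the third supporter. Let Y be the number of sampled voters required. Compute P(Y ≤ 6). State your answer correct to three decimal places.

0.518

Finishing within 6 sampled voters ⇔ at least 3 successes in the first 6. With X ~ Binomial(6, 0.43), P(Y ≤ 6) = 1 − P(X ≤ 2).
  k=0: C(6,0)·0.43^0·0.57^6 = 0.03430
  k=1: C(6,1)·0.43^1·0.57^5 = 0.15524
  k=2: C(6,2)·0.43^2·0.57^4 = 0.29277
1 − 0.48230 = 0.51770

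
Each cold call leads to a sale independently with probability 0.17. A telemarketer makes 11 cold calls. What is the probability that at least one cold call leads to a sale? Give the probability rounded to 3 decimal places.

P(at least one) = 1 − P(none) = 1 − (1 − 0.17)^11
= 1 − 0.12878 = 0.87122

0.871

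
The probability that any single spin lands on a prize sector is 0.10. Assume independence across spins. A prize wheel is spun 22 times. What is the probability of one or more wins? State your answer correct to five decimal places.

P(at least one) = 1 − P(none) = 1 − (1 − 0.10)^22
= 1 − 0.0984771 = 0.9015229

0.90152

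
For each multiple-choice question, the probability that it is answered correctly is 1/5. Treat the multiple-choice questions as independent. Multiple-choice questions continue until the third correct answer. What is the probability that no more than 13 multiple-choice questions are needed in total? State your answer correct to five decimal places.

0.49835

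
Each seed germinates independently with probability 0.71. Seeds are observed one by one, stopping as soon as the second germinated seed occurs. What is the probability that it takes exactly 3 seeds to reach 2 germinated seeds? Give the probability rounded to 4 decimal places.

Y = trial on which the second success occurs; negative binomial, r=2, p=0.71.
P(Y=3) = C(2,1) · p^2 · (1−p)^1
= 2 · 0.5041 · 0.29 = 0.292378

0.2924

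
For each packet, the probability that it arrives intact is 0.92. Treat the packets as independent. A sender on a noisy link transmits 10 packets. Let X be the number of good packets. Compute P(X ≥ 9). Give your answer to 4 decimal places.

0.8121

X ~ Binomial(10, 0.92); P(X ≥ 9) = Σ C(10,k) p^k (1−p)^(10−k) over k:
  k=9: C(10,9)·0.92^9·0.08^1 = 0.377729
  k=10: C(10,10)·0.92^10·0.08^0 = 0.434388
Total = 0.812118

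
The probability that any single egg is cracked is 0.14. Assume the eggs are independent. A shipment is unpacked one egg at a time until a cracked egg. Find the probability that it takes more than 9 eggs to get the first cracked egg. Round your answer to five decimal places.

0.25733

Y = number of eggs to the first success; geometric, p = 0.14.
P(Y > 9) = P(first 9 all fail) = (1−p)^9 = 0.2573274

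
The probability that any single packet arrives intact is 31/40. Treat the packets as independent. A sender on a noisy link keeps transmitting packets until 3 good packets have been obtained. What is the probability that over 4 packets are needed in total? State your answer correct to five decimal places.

Needing more than 4 packets ⇔ fewer than 3 successes in the first 4. With X ~ Binomial(4, 0.775), P(Y > 4) = P(X ≤ 2).
  k=0: C(4,0)·0.775^0·0.225^4 = 0.0025629
  k=1: C(4,1)·0.775^1·0.225^3 = 0.0353109
  k=2: C(4,2)·0.775^2·0.225^2 = 0.1824398
P(X ≤ 2) = 0.2203137

0.22031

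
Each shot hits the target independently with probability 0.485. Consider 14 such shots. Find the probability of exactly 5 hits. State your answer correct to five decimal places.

X ~ Binomial(n=14, p=0.485).
P(X=5) = C(14,5) · p^5 · (1−p)^9
= 2002 · 0.026835 · 0.0025484 = 0.1369108

0.13691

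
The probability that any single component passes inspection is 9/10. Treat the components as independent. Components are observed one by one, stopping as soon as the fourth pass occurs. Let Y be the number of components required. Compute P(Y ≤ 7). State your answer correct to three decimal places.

Finishing within 7 components ⇔ at least 4 successes in the first 7. With X ~ Binomial(7, 0.90), P(Y ≤ 7) = 1 − P(X ≤ 3).
  k=0: C(7,0)·0.90^0·0.10^7 = 0.00000
  k=1: C(7,1)·0.90^1·0.10^6 = 0.00001
  k=2: C(7,2)·0.90^2·0.10^5 = 0.00017
  k=3: C(7,3)·0.90^3·0.10^4 = 0.00255
1 − 0.00273 = 0.99727

0.997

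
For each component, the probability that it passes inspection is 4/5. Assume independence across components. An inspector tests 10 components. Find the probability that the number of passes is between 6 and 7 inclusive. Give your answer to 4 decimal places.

X ~ Binomial(10, 0.80); P(6 ≤ X ≤ 7) = Σ C(10,k) p^k (1−p)^(10−k) over k:
  k=6: C(10,6)·0.80^6·0.20^4 = 0.088080
  k=7: C(10,7)·0.80^7·0.20^3 = 0.201327
Total = 0.289407

0.2894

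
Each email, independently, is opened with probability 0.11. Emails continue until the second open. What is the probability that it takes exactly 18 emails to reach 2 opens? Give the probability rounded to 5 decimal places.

0.03188

Y = trial on which the second success occurs; negative binomial, r=2, p=0.11.
P(Y=18) = C(17,1) · p^2 · (1−p)^16
= 17 · 0.0121 · 0.15497 = 0.0318768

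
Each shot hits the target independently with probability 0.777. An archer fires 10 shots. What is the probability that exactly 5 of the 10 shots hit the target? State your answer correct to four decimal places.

0.0394

X ~ Binomial(n=10, p=0.777).
P(X=5) = C(10,5) · p^5 · (1−p)^5
= 252 · 0.28321 · 0.00055147 = 0.039358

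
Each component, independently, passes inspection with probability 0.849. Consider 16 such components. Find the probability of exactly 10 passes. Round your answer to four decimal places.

0.0185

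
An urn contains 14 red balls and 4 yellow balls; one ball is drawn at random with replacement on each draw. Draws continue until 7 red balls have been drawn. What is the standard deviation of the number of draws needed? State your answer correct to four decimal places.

1.6036

Y = total draws until the seventh success; negative binomial with r=7, p=0.777778.
SD(Y) = √[r(1−p)/p²] = √(2.571429) = 1.603567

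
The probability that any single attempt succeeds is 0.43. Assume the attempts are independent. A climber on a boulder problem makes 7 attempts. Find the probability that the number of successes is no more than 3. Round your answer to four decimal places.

0.6502

X ~ Binomial(7, 0.43); P(X ≤ 3) = Σ C(7,k) p^k (1−p)^(7−k) over k:
  k=0: C(7,0)·0.43^0·0.57^7 = 0.019549
  k=1: C(7,1)·0.43^1·0.57^6 = 0.103232
  k=2: C(7,2)·0.43^2·0.57^5 = 0.233631
  k=3: C(7,3)·0.43^3·0.57^4 = 0.293747
Total = 0.650159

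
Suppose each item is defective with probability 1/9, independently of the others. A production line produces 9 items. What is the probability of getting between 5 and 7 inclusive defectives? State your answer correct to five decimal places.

0.00145

X ~ Binomial(9, 0.111111); P(5 ≤ X ≤ 7) = Σ C(9,k) p^k (1−p)^(9−k) over k:
  k=5: C(9,5)·0.111111^5·0.888889^4 = 0.0013321
  k=6: C(9,6)·0.111111^6·0.888889^3 = 0.0001110
  k=7: C(9,7)·0.111111^7·0.888889^2 = 0.0000059
Total = 0.0014491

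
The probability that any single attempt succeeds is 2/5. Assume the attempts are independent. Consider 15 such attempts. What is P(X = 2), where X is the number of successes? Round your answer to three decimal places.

X ~ Binomial(n=15, p=0.40).
P(X=2) = C(15,2) · p^2 · (1−p)^13
= 105 · 0.16 · 0.0013061 = 0.02194

0.022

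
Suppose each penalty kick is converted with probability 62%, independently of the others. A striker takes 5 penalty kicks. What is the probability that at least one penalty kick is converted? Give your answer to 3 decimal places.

0.992

P(at least one) = 1 − P(none) = 1 − (1 − 0.62)^5
= 1 − 0.00792 = 0.99208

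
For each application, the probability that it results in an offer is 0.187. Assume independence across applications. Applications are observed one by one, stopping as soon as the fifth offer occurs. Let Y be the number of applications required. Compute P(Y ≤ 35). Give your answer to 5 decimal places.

0.80979

Finishing within 35 applications ⇔ at least 5 successes in the first 35. With X ~ Binomial(35, 0.187), P(Y ≤ 35) = 1 − P(X ≤ 4).
  k=0: C(35,0)·0.187^0·0.813^35 = 0.0007131
  k=1: C(35,1)·0.187^1·0.813^34 = 0.0057410
  k=2: C(35,2)·0.187^2·0.813^33 = 0.0224485
  k=3: C(35,3)·0.187^3·0.813^32 = 0.0567979
  k=4: C(35,4)·0.187^4·0.813^31 = 0.1045136
1 − 0.1902142 = 0.8097858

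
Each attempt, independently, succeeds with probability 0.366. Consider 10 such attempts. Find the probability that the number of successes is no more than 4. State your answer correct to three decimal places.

X ~ Binomial(10, 0.366); P(X ≤ 4) = Σ C(10,k) p^k (1−p)^(10−k) over k:
  k=0: C(10,0)·0.366^0·0.634^10 = 0.01049
  k=1: C(10,1)·0.366^1·0.634^9 = 0.06057
  k=2: C(10,2)·0.366^2·0.634^8 = 0.15736
  k=3: C(10,3)·0.366^3·0.634^7 = 0.24224
  k=4: C(10,4)·0.366^4·0.634^6 = 0.24473
Total = 0.71539

0.715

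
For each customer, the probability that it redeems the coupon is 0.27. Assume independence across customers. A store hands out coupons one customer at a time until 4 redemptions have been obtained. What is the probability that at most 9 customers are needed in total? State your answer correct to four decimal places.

0.2050

Finishing within 9 customers ⇔ at least 4 successes in the first 9. With X ~ Binomial(9, 0.27), P(Y ≤ 9) = 1 − P(X ≤ 3).
  k=0: C(9,0)·0.27^0·0.73^9 = 0.058872
  k=1: C(9,1)·0.27^1·0.73^8 = 0.195970
  k=2: C(9,2)·0.27^2·0.73^7 = 0.289928
  k=3: C(9,3)·0.27^3·0.73^6 = 0.250212
1 − 0.794981 = 0.205019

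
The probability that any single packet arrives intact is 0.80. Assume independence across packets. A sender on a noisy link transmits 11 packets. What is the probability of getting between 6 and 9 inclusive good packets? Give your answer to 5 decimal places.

X ~ Binomial(11, 0.80); P(6 ≤ X ≤ 9) = Σ C(11,k) p^k (1−p)^(11−k) over k:
  k=6: C(11,6)·0.80^6·0.20^5 = 0.0387554
  k=7: C(11,7)·0.80^7·0.20^4 = 0.1107296
  k=8: C(11,8)·0.80^8·0.20^3 = 0.2214593
  k=9: C(11,9)·0.80^9·0.20^2 = 0.2952790
Total = 0.6662232

0.66622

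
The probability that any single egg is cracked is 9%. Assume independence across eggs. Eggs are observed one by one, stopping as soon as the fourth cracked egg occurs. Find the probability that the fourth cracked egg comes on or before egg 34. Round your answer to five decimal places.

0.36669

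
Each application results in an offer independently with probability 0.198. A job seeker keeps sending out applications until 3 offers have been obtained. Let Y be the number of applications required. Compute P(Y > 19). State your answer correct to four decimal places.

0.2435

Needing more than 19 applications ⇔ fewer than 3 successes in the first 19. With X ~ Binomial(19, 0.198), P(Y > 19) = P(X ≤ 2).
  k=0: C(19,0)·0.198^0·0.802^19 = 0.015112
  k=1: C(19,1)·0.198^1·0.802^18 = 0.070886
  k=2: C(19,2)·0.198^2·0.802^17 = 0.157504
P(X ≤ 2) = 0.243501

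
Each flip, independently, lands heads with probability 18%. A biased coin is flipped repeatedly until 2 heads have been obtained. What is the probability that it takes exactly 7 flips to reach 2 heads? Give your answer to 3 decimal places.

0.072

Y = trial on which the second success occurs; negative binomial, r=2, p=0.18.
P(Y=7) = C(6,1) · p^2 · (1−p)^5
= 6 · 0.0324 · 0.37074 = 0.07207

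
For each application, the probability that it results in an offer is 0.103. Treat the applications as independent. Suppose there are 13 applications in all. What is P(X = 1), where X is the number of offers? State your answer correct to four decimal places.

X ~ Binomial(n=13, p=0.103).
P(X=1) = C(13,1) · p^1 · (1−p)^12
= 13 · 0.103 · 0.27134 = 0.363320

0.3633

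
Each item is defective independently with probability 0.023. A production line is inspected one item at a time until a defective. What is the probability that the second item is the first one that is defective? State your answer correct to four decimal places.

Geometric (trials to first success), p = 0.023.
P(Y = 2) = (1−p)^1 · p = 0.977 · 0.023 = 0.022471

0.0225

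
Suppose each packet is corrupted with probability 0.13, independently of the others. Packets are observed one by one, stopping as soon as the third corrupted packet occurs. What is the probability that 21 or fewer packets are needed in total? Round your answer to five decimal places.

Finishing within 21 packets ⇔ at least 3 successes in the first 21. With X ~ Binomial(21, 0.13), P(Y ≤ 21) = 1 − P(X ≤ 2).
  k=0: C(21,0)·0.13^0·0.87^21 = 0.0536913
  k=1: C(21,1)·0.13^1·0.87^20 = 0.1684797
  k=2: C(21,2)·0.13^2·0.87^19 = 0.2517513
1 − 0.4739224 = 0.5260776

0.52608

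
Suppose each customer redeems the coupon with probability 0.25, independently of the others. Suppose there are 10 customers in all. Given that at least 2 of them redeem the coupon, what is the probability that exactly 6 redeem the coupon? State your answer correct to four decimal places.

X ~ Binomial(10, 0.25). Want P(X=6 | X≥2) = P(X=6) / P(X≥2).
P(X=6) = C(10,6)·0.25^6·0.75^4 = 0.016222
P(X≥2) = 1 − 0.056314 − 0.187712 = 0.755975
Ratio = 0.016222 / 0.755975 = 0.021458

0.0215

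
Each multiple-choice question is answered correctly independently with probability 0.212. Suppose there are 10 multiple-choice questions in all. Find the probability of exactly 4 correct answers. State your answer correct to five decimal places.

0.10156

X ~ Binomial(n=10, p=0.212).
P(X=4) = C(10,4) · p^4 · (1−p)^6
= 210 · 0.00202 · 0.23942 = 0.1015594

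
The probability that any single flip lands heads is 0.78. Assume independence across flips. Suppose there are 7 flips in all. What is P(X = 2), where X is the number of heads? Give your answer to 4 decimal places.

0.0066

X ~ Binomial(n=7, p=0.78).
P(X=2) = C(7,2) · p^2 · (1−p)^5
= 21 · 0.6084 · 0.00051536 = 0.006584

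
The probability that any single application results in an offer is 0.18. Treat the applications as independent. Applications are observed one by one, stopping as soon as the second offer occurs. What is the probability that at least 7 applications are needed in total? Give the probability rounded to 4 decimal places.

0.7044

Needing more than 6 applications ⇔ fewer than 2 successes in the first 6. With X ~ Binomial(6, 0.18), P(Y > 6) = P(X ≤ 1).
  k=0: C(6,0)·0.18^0·0.82^6 = 0.304007
  k=1: C(6,1)·0.18^1·0.82^5 = 0.400399
P(X ≤ 1) = 0.704406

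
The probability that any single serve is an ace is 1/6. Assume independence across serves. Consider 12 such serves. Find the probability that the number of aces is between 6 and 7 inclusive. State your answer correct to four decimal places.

0.0078

X ~ Binomial(12, 0.166667); P(6 ≤ X ≤ 7) = Σ C(12,k) p^k (1−p)^(12−k) over k:
  k=6: C(12,6)·0.166667^6·0.833333^6 = 0.006632
  k=7: C(12,7)·0.166667^7·0.833333^5 = 0.001137
Total = 0.007769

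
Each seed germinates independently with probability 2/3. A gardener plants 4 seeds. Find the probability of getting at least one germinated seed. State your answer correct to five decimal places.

0.98765

P(at least one) = 1 − P(none) = 1 − (1 − 0.666667)^4
= 1 − 0.0123457 = 0.9876543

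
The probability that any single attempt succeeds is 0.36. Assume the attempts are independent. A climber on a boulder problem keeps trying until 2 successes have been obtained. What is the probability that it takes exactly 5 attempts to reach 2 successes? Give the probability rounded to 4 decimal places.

0.1359

Y = trial on which the second success occurs; negative binomial, r=2, p=0.36.
P(Y=5) = C(4,1) · p^2 · (1−p)^3
= 4 · 0.1296 · 0.26214 = 0.135895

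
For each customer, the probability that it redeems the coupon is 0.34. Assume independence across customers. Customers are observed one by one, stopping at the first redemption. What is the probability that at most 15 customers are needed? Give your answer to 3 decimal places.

Y = number of customers to the first success; geometric, p = 0.34.
P(Y ≤ 15) = 1 − (1−p)^15 = 1 − 0.00196 = 0.99804

0.998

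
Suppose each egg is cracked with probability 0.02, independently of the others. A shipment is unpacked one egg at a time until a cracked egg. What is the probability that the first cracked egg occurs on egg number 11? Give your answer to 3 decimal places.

Geometric (trials to first success), p = 0.02.
P(Y = 11) = (1−p)^10 · p = 0.81707 · 0.02 = 0.01634

0.016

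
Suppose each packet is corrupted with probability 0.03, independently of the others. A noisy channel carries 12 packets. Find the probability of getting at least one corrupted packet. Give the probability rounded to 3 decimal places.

P(at least one) = 1 − P(none) = 1 − (1 − 0.03)^12
= 1 − 0.69384 = 0.30616

0.306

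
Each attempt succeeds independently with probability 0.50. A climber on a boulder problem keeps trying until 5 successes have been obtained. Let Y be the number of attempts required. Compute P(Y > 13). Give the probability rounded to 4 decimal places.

Needing more than 13 attempts ⇔ fewer than 5 successes in the first 13. With X ~ Binomial(13, 0.50), P(Y > 13) = P(X ≤ 4).
  k=0: C(13,0)·0.50^0·0.50^13 = 0.000122
  k=1: C(13,1)·0.50^1·0.50^12 = 0.001587
  k=2: C(13,2)·0.50^2·0.50^11 = 0.009521
  k=3: C(13,3)·0.50^3·0.50^10 = 0.034912
  k=4: C(13,4)·0.50^4·0.50^9 = 0.087280
P(X ≤ 4) = 0.133423

0.1334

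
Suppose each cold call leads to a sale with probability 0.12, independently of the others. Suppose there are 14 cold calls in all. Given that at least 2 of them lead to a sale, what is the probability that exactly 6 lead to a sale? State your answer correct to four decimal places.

0.0063

X ~ Binomial(14, 0.12). Want P(X=6 | X≥2) = P(X=6) / P(X≥2).
P(X=6) = C(14,6)·0.12^6·0.88^8 = 0.003225
P(X≥2) = 1 − 0.167016 − 0.318848 = 0.514136
Ratio = 0.003225 / 0.514136 = 0.006272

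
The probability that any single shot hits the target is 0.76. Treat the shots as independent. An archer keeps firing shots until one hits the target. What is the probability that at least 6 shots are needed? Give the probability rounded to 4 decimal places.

0.0008

Y = number of shots to the first success; geometric, p = 0.76.
P(Y > 5) = P(first 5 all fail) = (1−p)^5 = 0.000796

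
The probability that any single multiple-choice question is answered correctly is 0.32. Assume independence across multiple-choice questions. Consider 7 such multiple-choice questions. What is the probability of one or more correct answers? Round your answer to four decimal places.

0.9328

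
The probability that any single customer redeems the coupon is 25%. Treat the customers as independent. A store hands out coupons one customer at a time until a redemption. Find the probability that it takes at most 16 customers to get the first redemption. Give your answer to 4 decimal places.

Y = number of customers to the first success; geometric, p = 0.25.
P(Y ≤ 16) = 1 − (1−p)^16 = 1 − 0.010023 = 0.989977

0.9900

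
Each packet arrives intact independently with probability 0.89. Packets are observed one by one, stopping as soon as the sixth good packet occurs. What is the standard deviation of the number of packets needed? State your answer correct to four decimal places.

0.9128

Y = total packets until the sixth success; negative binomial with r=6, p=0.89.
SD(Y) = √[r(1−p)/p²] = √(0.833228) = 0.912813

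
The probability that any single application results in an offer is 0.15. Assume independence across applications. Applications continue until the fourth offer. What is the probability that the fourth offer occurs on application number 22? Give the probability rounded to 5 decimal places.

0.03612

Y = trial on which the fourth success occurs; negative binomial, r=4, p=0.15.
P(Y=22) = C(21,3) · p^4 · (1−p)^18
= 1330 · 0.00050625 · 0.053646 = 0.0361208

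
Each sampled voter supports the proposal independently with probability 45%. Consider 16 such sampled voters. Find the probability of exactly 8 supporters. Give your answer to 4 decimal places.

0.1812

X ~ Binomial(n=16, p=0.45).
P(X=8) = C(16,8) · p^8 · (1−p)^8
= 12870 · 0.0016815 · 0.0083734 = 0.181209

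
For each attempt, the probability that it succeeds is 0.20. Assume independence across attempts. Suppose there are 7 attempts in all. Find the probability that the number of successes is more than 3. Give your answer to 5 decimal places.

X ~ Binomial(7, 0.20); P(X ≥ 4) = Σ C(7,k) p^k (1−p)^(7−k) over k:
  k=4: C(7,4)·0.20^4·0.80^3 = 0.0286720
  k=5: C(7,5)·0.20^5·0.80^2 = 0.0043008
  k=6: C(7,6)·0.20^6·0.80^1 = 0.0003584
  k=7: C(7,7)·0.20^7·0.80^0 = 0.0000128
Total = 0.0333440

0.03334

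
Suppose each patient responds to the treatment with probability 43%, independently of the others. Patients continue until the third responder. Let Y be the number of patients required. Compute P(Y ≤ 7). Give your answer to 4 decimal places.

0.6436

Finishing within 7 patients ⇔ at least 3 successes in the first 7. With X ~ Binomial(7, 0.43), P(Y ≤ 7) = 1 − P(X ≤ 2).
  k=0: C(7,0)·0.43^0·0.57^7 = 0.019549
  k=1: C(7,1)·0.43^1·0.57^6 = 0.103232
  k=2: C(7,2)·0.43^2·0.57^5 = 0.233631
1 − 0.356412 = 0.643588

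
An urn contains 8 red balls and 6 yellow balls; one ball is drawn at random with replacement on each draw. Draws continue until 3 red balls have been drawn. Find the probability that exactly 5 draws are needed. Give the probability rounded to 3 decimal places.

Y = trial on which the third success occurs; negative binomial, r=3, p=0.571429.
P(Y=5) = C(4,2) · p^3 · (1−p)^2
= 6 · 0.18659 · 0.18367 = 0.20563

0.206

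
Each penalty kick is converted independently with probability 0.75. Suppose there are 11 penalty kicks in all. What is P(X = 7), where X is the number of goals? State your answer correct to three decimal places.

0.172

X ~ Binomial(n=11, p=0.75).
P(X=7) = C(11,7) · p^7 · (1−p)^4
= 330 · 0.13348 · 0.0039062 = 0.17207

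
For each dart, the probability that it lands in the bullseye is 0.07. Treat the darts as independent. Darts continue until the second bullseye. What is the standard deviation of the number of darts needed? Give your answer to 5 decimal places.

19.48312

Y = total darts until the second success; negative binomial with r=2, p=0.07.
SD(Y) = √[r(1−p)/p²] = √(379.5918367) = 19.4831167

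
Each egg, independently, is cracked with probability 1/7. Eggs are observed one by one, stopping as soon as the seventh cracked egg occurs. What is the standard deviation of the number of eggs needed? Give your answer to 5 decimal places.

Y = total eggs until the seventh success; negative binomial with r=7, p=0.142857.
SD(Y) = √[r(1−p)/p²] = √(294.0000000) = 17.1464282

17.14643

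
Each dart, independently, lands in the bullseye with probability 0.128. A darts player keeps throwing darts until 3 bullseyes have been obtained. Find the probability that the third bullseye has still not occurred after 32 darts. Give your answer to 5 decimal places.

0.20463

Needing more than 32 darts ⇔ fewer than 3 successes in the first 32. With X ~ Binomial(32, 0.128), P(Y > 32) = P(X ≤ 2).
  k=0: C(32,0)·0.128^0·0.872^32 = 0.0124890
  k=1: C(32,1)·0.128^1·0.872^31 = 0.0586639
  k=2: C(32,2)·0.128^2·0.872^30 = 0.1334738
P(X ≤ 2) = 0.2046267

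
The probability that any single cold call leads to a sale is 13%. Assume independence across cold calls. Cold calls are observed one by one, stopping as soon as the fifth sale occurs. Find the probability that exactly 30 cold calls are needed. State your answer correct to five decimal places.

0.02713

Y = trial on which the fifth success occurs; negative binomial, r=5, p=0.13.
P(Y=30) = C(29,4) · p^5 · (1−p)^25
= 23751 · 3.7129e-05 · 0.03076 = 0.0271256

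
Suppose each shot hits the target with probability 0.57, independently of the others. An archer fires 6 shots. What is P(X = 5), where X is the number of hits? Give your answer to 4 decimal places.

X ~ Binomial(n=6, p=0.57).
P(X=5) = C(6,5) · p^5 · (1−p)^1
= 6 · 0.060169 · 0.43 = 0.155237

0.1552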